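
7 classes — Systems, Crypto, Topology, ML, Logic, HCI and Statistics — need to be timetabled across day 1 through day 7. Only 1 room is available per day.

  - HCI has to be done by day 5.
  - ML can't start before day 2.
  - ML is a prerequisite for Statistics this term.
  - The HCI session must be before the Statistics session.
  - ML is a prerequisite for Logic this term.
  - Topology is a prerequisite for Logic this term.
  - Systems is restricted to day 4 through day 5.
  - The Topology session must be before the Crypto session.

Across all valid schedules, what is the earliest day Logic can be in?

day 3

Precedence pushes Logic to at least day 3.
Logic at day 3 is achievable: ML in day 2; Statistics in day 6; Topology in day 1; Systems in day 4; Logic in day 3; Crypto in day 7; HCI in day 5.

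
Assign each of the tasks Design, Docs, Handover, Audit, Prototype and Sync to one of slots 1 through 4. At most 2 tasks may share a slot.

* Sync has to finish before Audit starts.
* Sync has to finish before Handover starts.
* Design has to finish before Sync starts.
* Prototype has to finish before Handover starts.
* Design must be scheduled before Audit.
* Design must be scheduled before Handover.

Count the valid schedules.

40

Splitting on Design: it can be 1 (33), 2 (7). Listing each branch's schedules as (Docs, Handover, Audit, Prototype, Sync):
Design=1: (1,3,3,2,2) (1,3,4,2,2) (1,4,3,2,2) (1,4,3,3,2) (1,4,4,2,2) (1,4,4,2,3) (1,4,4,3,2) (1,4,4,3,3) (2,3,3,1,2) (2,3,4,1,2) (2,4,3,1,2) (2,4,3,3,2) (2,4,4,1,2) (2,4,4,1,3) (2,4,4,2,3) (2,4,4,3,2) (2,4,4,3,3) (3,3,4,1,2) (3,3,4,2,2) (3,4,3,1,2) (3,4,3,2,2) (3,4,4,1,2) (3,4,4,1,3) (3,4,4,2,2) (3,4,4,2,3) (3,4,4,3,2) (4,3,3,1,2) (4,3,3,2,2) (4,3,4,1,2) (4,3,4,2,2) (4,4,3,1,2) (4,4,3,2,2) (4,4,3,3,2) — 33.
Design=2: (1,4,4,1,3) (1,4,4,2,3) (1,4,4,3,3) (2,4,4,1,3) (2,4,4,3,3) (3,4,4,1,3) (3,4,4,2,3) — 7.
Summing: 33 + 7 = 40.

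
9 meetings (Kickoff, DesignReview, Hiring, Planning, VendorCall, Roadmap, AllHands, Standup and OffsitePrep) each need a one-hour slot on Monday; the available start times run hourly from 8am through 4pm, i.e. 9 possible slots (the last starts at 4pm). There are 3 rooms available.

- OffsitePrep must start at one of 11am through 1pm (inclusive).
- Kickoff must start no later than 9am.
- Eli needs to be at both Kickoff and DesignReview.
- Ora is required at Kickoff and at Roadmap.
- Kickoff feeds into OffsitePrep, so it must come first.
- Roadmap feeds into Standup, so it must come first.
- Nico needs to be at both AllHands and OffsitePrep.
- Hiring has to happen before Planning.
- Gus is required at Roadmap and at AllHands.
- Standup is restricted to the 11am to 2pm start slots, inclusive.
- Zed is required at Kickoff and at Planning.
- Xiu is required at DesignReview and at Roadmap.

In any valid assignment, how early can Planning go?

9am

Precedence pushes Planning to at least 9am.
Planning at 9am is achievable: Roadmap -> 9am, DesignReview -> 10am, Planning -> 9am, Standup -> 11am, Hiring -> 8am, OffsitePrep -> 11am, VendorCall -> 8am, Kickoff -> 8am, AllHands -> 10am.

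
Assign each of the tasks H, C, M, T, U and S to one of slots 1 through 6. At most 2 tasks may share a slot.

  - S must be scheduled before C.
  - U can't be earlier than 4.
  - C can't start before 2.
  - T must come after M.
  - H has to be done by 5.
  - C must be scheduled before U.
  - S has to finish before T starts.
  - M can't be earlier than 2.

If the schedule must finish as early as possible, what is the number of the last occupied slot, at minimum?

The precedence chain requires at least 3 distinct slots.
With at most 2 per slot and 6 tasks, at least 3 slots are needed.
U can't be placed before 4, so the schedule must run through at least slot 4.
4 works (last occupied slot: 4): for example S=1, C=2, M=2, U=4, H=1, T=3.

4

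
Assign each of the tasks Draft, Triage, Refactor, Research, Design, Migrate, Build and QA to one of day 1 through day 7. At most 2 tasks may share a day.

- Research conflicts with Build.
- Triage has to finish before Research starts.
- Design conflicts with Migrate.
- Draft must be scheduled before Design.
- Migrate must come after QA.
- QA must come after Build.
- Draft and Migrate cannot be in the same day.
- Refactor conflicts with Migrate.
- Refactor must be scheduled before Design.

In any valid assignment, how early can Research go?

Precedence pushes Research to at least day 2.
Research at day 2 is achievable: Refactor=day 2; Research=day 2; Design=day 3; Draft=day 1; Build=day 3; QA=day 4; Migrate=day 5; Triage=day 1.

day 2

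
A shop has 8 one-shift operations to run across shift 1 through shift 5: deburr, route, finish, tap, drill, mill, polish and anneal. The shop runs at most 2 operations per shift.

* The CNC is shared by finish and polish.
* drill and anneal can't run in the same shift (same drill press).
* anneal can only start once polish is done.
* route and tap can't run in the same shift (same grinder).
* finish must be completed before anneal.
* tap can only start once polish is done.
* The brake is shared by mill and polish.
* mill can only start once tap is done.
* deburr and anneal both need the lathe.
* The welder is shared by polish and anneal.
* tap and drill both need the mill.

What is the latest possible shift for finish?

shift 4

Downstream work caps finish at shift 4.
finish at shift 4 is achievable: deburr=shift 1; route=shift 3; mill=shift 3; anneal=shift 5; polish=shift 1; tap=shift 2; drill=shift 4; finish=shift 4.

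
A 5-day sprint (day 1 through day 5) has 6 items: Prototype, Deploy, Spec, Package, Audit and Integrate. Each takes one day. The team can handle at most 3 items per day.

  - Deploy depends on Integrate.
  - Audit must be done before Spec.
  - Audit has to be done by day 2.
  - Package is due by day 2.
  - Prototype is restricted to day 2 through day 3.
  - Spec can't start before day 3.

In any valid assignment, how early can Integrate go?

Downstream work caps Integrate at day 4.
Integrate at day 1 is achievable: Spec in day 3, Package in day 1, Audit in day 1, Prototype in day 2, Deploy in day 2, Integrate in day 1.

day 1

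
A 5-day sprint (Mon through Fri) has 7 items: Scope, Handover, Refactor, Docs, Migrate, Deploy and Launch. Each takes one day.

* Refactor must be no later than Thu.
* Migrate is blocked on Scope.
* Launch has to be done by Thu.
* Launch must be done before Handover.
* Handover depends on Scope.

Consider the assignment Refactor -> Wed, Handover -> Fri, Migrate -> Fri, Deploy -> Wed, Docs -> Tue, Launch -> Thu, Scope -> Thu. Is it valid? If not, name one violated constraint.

Yes, all constraints hold

Launch has to be done by Thu — holds.
Refactor must be no later than Thu — holds.
Launch must be done before Handover — holds.
Migrate is blocked on Scope — holds.
Handover depends on Scope — holds.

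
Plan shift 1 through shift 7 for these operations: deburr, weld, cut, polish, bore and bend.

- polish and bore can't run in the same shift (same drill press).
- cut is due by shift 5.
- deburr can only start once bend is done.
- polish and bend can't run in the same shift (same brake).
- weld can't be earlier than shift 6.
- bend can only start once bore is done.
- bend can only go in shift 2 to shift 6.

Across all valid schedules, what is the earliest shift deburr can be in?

shift 3

Precedence pushes deburr to at least shift 3.
deburr at shift 3 is achievable: bend=shift 2; weld=shift 6; cut=shift 1; polish=shift 3; deburr=shift 3; bore=shift 1.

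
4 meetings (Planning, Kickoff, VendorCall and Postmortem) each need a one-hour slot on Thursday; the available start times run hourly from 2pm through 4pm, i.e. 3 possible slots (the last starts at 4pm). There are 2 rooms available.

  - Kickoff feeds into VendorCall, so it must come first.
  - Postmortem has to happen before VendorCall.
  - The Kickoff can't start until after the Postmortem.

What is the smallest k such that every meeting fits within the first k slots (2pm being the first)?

3

The precedence chain requires at least 3 distinct slots.
With at most 2 per slot and 4 meetings, at least 2 slots are needed.
3 works (last occupied slot: 4pm): for example Planning=2pm, VendorCall=4pm, Kickoff=3pm, Postmortem=2pm.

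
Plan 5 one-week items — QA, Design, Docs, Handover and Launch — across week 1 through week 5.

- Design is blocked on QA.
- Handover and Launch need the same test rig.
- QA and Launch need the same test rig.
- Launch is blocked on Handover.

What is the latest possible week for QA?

Downstream work caps QA at week 4.
QA at week 4 is achievable: QA -> week 4; Design -> week 5; Handover -> week 1; Docs -> week 1; Launch -> week 2.

week 4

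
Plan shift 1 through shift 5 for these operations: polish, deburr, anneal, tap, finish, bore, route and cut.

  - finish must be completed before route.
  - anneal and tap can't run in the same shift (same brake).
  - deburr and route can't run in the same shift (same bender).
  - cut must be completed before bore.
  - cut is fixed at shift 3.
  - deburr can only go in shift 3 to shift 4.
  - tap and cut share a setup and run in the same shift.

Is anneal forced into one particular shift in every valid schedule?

anneal can be shift 1 (e.g. route -> shift 2, bore -> shift 4, deburr -> shift 3, anneal -> shift 1, polish -> shift 1, tap -> shift 3, cut -> shift 3, finish -> shift 1) or shift 2 (e.g. anneal=shift 2, deburr=shift 3, polish=shift 1, route=shift 2, tap=shift 3, finish=shift 1, bore=shift 4, cut=shift 3).

No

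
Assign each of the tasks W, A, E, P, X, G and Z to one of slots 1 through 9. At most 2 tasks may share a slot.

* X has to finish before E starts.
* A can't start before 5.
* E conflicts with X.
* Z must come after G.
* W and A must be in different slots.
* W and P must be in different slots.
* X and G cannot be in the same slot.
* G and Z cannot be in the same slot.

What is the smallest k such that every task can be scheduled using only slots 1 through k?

5 slots

The precedence chain requires at least 2 distinct slots.
With at most 2 per slot and 7 tasks, at least 4 slots are needed.
A can't be placed before 5, so the schedule must run through at least slot 5.
5 works (last occupied slot: 5): for example X -> 1; P -> 3; A -> 5; E -> 2; W -> 1; Z -> 3; G -> 2.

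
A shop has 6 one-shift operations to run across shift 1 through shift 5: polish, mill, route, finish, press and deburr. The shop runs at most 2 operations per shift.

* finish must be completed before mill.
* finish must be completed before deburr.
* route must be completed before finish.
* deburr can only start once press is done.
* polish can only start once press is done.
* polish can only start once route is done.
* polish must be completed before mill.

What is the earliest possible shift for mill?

Precedence pushes mill to at least shift 3.
mill at shift 3 is achievable: mill=shift 3, polish=shift 2, finish=shift 2, deburr=shift 3, route=shift 1, press=shift 1.

shift 3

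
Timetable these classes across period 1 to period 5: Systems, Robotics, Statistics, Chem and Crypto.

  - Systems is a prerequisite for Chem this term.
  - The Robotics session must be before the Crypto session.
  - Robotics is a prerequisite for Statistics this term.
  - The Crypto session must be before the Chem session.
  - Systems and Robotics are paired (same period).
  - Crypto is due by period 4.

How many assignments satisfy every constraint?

Splitting on Systems: it can be period 1 (24), period 2 (9), period 3 (2). Listing each branch's schedules as (Robotics, Statistics, Chem, Crypto) by period number:
Systems=period 1: (1,2,3,2) (1,2,4,2) (1,2,4,3) (1,2,5,2) (1,2,5,3) (1,2,5,4) (1,3,3,2) (1,3,4,2) (1,3,4,3) (1,3,5,2) (1,3,5,3) (1,3,5,4) (1,4,3,2) (1,4,4,2) (1,4,4,3) (1,4,5,2) (1,4,5,3) (1,4,5,4) (1,5,3,2) (1,5,4,2) (1,5,4,3) (1,5,5,2) (1,5,5,3) (1,5,5,4) — 24.
Systems=period 2: (2,3,4,3) (2,3,5,3) (2,3,5,4) (2,4,4,3) (2,4,5,3) (2,4,5,4) (2,5,4,3) (2,5,5,3) (2,5,5,4) — 9.
Systems=period 3: (3,4,5,4) (3,5,5,4) — 2.
Summing: 24 + 9 + 2 = 35.

35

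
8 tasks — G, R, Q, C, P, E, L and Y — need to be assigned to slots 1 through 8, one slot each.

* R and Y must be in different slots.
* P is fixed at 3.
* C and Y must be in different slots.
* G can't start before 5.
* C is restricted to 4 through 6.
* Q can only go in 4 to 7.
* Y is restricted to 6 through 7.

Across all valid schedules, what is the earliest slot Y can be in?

6

Y is available from 6; Y's own window allows nothing later than 7.
Y at 6 is achievable: C in 4, Y in 6, R in 1, L in 1, Q in 4, G in 5, E in 1, P in 3.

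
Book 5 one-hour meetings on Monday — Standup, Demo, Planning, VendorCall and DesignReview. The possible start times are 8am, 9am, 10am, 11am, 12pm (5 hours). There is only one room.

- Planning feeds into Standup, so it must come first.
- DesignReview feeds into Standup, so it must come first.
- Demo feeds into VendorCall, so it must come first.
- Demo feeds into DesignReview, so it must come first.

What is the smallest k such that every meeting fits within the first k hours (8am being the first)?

5

The precedence chain requires at least 3 distinct hours.
With at most 1 per hour and 5 meetings, at least 5 hours are needed.
5 works (last occupied hour: 12pm): for example Planning -> 10am, DesignReview -> 9am, VendorCall -> 12pm, Standup -> 11am, Demo -> 8am.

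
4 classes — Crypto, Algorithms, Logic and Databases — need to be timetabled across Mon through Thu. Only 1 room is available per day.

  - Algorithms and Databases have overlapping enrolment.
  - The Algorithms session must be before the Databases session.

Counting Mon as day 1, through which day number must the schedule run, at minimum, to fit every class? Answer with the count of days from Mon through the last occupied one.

The precedence chain requires at least 2 distinct days.
With at most 1 per day and 4 classes, at least 4 days are needed.
4 works (last occupied day: Thu): for example Crypto -> Wed, Databases -> Tue, Logic -> Thu, Algorithms -> Mon.

4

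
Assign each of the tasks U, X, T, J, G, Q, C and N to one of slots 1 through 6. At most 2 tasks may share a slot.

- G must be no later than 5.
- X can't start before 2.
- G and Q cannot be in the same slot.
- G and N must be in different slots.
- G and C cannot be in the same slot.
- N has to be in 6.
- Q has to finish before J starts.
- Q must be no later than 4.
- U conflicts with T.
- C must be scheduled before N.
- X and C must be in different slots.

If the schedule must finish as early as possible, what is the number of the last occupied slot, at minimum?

The precedence chain requires at least 2 distinct slots.
With at most 2 per slot and 8 tasks, at least 4 slots are needed.
N can't be placed before 6, so the schedule must run through at least slot 6.
6 works (last occupied slot: 6): for example U -> 3, Q -> 1, C -> 1, N -> 6, T -> 4, G -> 2, J -> 3, X -> 2.

6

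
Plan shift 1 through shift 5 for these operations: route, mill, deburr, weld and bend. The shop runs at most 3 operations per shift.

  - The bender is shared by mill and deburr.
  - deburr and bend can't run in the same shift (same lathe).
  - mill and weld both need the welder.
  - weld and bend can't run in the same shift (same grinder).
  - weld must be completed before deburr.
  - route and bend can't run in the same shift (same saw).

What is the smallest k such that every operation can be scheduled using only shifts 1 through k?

The precedence chain requires at least 2 distinct shifts.
With at most 3 per shift and 5 operations, at least 2 shifts are needed.
Could 2 shifts be enough, i.e. nothing placed later than shift 2? No: deburr must come after weld (at shift 1 or later) → {shift 2}; weld must come before deburr (at shift 2 or earlier) → {shift 1}; bend can't share with weld (shift 1) → {shift 2}; bend can't share with deburr (shift 2) → nothing is left.
So 2 shifts is not enough.
3 works (last occupied shift: shift 3): for example route -> shift 1, bend -> shift 3, mill -> shift 3, deburr -> shift 2, weld -> shift 1.

3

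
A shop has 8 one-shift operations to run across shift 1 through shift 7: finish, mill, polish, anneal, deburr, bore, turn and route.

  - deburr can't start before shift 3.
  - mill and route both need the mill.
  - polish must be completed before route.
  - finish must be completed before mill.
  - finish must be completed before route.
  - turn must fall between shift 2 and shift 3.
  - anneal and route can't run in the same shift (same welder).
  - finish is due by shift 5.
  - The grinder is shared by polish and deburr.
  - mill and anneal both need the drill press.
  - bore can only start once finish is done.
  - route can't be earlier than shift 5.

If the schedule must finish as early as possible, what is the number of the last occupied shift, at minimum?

The precedence chain requires at least 2 distinct shifts.
route can't be placed before shift 5, so the schedule must run through at least shift 5.
5 works (last occupied shift: shift 5): for example finish -> shift 1, anneal -> shift 1, route -> shift 5, mill -> shift 2, deburr -> shift 3, polish -> shift 1, turn -> shift 2, bore -> shift 2.

shift 5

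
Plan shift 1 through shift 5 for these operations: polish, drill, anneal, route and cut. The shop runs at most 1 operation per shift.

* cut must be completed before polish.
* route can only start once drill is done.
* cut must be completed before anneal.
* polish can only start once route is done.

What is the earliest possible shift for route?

Precedence pushes route to at least shift 2; downstream work caps route at shift 4.
route at shift 2 is achievable: route=shift 2; cut=shift 3; drill=shift 1; polish=shift 4; anneal=shift 5.

shift 2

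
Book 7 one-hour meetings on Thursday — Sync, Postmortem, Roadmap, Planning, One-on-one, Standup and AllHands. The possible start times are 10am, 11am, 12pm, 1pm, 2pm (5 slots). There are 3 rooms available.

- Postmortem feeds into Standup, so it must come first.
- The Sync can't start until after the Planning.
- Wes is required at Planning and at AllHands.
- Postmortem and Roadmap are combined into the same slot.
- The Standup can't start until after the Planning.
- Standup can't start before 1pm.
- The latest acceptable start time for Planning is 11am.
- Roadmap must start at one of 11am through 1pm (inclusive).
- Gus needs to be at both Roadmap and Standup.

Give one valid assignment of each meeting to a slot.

Postmortem in 11am; Roadmap in 11am; Planning in 10am; AllHands in 12pm; Standup in 1pm; Sync in 11am; One-on-one in 10am

Checking: Postmortem(11am) before Standup(1pm); Planning(10am) before Sync(11am); Planning(10am) before Standup(1pm); Planning(10am) != AllHands(12pm); Roadmap(11am) != Standup(1pm); Postmortem = Roadmap = 11am; Roadmap=11am in [11am,1pm]; Planning=10am in [10am,11am]; Standup=1pm in [1pm,2pm]; max 3 per slot (cap 3).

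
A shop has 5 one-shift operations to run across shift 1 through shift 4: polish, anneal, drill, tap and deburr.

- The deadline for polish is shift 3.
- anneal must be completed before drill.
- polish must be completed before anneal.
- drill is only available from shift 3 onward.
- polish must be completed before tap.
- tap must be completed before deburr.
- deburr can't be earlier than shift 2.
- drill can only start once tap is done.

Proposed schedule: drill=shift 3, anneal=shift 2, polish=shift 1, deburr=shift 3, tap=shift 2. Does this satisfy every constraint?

polish must be completed before anneal — holds.
The deadline for polish is shift 3 — holds.
polish must be completed before tap — holds.
tap must be completed before deburr — holds.
drill can only start once tap is done — holds.
anneal must be completed before drill — holds.
drill is only available from shift 3 onward — holds.
deburr can't be earlier than shift 2 — holds.

Valid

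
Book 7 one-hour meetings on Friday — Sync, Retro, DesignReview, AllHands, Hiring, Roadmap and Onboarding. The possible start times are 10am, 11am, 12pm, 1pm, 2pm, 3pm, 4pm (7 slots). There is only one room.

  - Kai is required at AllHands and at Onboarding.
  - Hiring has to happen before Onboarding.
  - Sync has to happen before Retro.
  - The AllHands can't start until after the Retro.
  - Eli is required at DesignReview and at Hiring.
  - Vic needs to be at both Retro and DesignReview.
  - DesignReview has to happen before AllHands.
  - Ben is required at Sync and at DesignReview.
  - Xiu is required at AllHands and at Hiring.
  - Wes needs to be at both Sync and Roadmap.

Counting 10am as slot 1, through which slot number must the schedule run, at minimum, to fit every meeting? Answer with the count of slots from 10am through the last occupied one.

7 slots

The precedence chain requires at least 3 distinct slots.
With at most 1 per slot and 7 meetings, at least 7 slots are needed.
7 works (last occupied slot: 4pm): for example AllHands=1pm, Hiring=2pm, DesignReview=12pm, Roadmap=4pm, Onboarding=3pm, Retro=11am, Sync=10am.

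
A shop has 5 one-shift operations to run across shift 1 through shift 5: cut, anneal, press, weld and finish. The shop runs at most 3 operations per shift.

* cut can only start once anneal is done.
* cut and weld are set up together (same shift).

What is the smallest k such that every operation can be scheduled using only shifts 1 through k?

The precedence chain requires at least 2 distinct shifts.
With at most 3 per shift and 5 operations, at least 2 shifts are needed.
2 works (last occupied shift: shift 2): for example press in shift 1, cut in shift 2, weld in shift 2, anneal in shift 1, finish in shift 1.

2 shifts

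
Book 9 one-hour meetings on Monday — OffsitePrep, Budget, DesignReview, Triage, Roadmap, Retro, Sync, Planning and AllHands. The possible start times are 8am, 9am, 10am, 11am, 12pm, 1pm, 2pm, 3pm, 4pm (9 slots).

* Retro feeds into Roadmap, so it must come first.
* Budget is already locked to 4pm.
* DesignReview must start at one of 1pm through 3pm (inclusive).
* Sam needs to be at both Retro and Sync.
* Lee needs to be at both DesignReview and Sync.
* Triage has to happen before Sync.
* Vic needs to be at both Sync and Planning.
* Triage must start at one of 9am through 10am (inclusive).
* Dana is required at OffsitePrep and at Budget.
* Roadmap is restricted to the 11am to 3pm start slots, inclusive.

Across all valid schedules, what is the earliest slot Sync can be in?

10am

Precedence pushes Sync to at least 10am.
Sync at 10am is achievable: Sync=10am; Roadmap=11am; Planning=8am; Retro=8am; DesignReview=1pm; AllHands=8am; Budget=4pm; Triage=9am; OffsitePrep=8am.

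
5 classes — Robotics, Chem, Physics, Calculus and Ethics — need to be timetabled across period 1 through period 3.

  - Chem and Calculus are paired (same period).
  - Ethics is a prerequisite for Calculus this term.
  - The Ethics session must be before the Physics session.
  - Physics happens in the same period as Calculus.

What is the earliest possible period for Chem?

Chem must be in the same period as Physics, which can't be before period 2, so Chem is at least period 2.
Chem at period 2 is achievable: Chem -> period 2; Physics -> period 2; Calculus -> period 2; Ethics -> period 1; Robotics -> period 1.

period 2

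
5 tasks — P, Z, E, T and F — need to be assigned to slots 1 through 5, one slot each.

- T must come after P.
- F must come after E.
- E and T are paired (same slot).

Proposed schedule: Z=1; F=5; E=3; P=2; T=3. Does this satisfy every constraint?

Yes

F must come after E — holds.
T must come after P — holds.
E and T are paired (same slot) — holds.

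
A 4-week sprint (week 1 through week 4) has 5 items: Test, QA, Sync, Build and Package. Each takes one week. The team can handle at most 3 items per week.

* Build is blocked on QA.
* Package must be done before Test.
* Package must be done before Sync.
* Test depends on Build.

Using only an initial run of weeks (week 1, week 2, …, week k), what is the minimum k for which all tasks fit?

The precedence chain requires at least 3 distinct weeks.
With at most 3 per week and 5 tasks, at least 2 weeks are needed.
3 works (last occupied week: week 3): for example Sync in week 2, Package in week 1, QA in week 1, Build in week 2, Test in week 3.

3 weeks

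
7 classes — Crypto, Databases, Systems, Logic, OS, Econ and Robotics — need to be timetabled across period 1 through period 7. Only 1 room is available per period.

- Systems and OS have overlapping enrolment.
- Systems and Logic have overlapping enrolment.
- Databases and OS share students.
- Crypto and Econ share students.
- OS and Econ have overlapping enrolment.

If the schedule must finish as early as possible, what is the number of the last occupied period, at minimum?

7

With at most 1 per period and 7 classes, at least 7 periods are needed.
7 works (last occupied period: period 7): for example Robotics -> period 7; Econ -> period 6; Systems -> period 3; Crypto -> period 1; OS -> period 5; Logic -> period 4; Databases -> period 2.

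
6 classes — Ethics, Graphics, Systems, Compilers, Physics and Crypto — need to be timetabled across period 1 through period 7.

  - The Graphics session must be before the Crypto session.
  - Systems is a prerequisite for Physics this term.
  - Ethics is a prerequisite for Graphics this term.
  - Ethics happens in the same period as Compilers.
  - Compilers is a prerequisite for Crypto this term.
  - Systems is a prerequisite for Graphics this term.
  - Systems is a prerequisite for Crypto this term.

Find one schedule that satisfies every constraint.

Ethics=period 1, Compilers=period 1, Graphics=period 2, Systems=period 1, Physics=period 2, Crypto=period 3

Checking: Ethics(period 1) before Graphics(period 2); Systems(period 1) before Physics(period 2); Compilers(period 1) before Crypto(period 3); Systems(period 1) before Graphics(period 2); Graphics(period 2) before Crypto(period 3); Systems(period 1) before Crypto(period 3); Ethics = Compilers = period 1.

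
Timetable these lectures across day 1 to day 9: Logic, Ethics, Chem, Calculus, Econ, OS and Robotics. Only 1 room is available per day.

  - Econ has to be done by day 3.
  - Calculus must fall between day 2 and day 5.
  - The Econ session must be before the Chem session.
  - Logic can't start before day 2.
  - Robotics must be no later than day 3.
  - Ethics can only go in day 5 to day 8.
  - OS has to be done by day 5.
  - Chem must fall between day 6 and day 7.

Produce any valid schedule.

Chem -> day 6, Calculus -> day 3, Econ -> day 1, Robotics -> day 2, Logic -> day 7, OS -> day 4, Ethics -> day 5

Checking: Econ(day 1) before Chem(day 6); Econ=day 1 in [day 1,day 3]; Ethics=day 5 in [day 5,day 8]; Calculus=day 3 in [day 2,day 5]; OS=day 4 in [day 1,day 5]; Chem=day 6 in [day 6,day 7]; Robotics=day 2 in [day 1,day 3]; Logic=day 7 in [day 2,day 9]; max 1 per day (cap 1).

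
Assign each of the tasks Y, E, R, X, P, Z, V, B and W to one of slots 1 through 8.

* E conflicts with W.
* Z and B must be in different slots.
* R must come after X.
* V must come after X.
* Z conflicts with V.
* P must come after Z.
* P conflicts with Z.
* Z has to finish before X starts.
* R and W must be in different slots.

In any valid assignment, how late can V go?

Precedence pushes V to at least 3.
V at 8 is achievable: Z=1; B=2; Y=1; X=2; P=2; W=2; R=3; E=1; V=8.

8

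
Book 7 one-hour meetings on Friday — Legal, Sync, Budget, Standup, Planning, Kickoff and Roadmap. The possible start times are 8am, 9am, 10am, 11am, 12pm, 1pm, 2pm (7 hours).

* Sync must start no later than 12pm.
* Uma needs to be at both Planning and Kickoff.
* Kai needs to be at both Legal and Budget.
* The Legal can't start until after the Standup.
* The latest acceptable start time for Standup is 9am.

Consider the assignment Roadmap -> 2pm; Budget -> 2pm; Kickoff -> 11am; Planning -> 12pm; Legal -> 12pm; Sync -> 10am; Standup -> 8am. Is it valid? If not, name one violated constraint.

Yes, all constraints hold

Kai needs to be at both Legal and Budget — holds.
Sync must start no later than 12pm — holds.
Uma needs to be at both Planning and Kickoff — holds.
The latest acceptable start time for Standup is 9am — holds.
The Legal can't start until after the Standup — holds.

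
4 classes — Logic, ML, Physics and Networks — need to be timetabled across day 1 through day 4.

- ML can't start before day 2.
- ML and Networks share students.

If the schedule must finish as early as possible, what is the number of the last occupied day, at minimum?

day 2

ML can't be placed before day 2, so the schedule must run through at least day 2.
2 works (last occupied day: day 2): for example Physics in day 1; Logic in day 1; Networks in day 1; ML in day 2.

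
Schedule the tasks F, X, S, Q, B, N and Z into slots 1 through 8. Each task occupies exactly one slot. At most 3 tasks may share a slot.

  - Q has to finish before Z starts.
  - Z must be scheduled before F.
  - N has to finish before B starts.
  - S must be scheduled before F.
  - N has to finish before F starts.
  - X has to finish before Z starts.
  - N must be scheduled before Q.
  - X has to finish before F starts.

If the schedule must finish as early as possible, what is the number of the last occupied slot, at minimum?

4

The precedence chain requires at least 4 distinct slots.
With at most 3 per slot and 7 tasks, at least 3 slots are needed.
4 works (last occupied slot: 4): for example B -> 2, Q -> 2, F -> 4, X -> 1, S -> 1, Z -> 3, N -> 1.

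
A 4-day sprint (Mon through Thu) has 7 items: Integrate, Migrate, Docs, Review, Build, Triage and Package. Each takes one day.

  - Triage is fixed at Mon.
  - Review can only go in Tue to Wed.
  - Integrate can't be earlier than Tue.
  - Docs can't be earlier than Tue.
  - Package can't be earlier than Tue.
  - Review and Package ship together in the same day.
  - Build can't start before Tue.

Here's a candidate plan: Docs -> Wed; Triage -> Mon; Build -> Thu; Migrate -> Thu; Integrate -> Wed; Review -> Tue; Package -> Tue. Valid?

Docs can't be earlier than Tue — holds.
Review can only go in Tue to Wed — holds.
Package can't be earlier than Tue — holds.
Integrate can't be earlier than Tue — holds.
Review and Package ship together in the same day — holds.
Triage is fixed at Mon — holds.
Build can't start before Tue — holds.

Valid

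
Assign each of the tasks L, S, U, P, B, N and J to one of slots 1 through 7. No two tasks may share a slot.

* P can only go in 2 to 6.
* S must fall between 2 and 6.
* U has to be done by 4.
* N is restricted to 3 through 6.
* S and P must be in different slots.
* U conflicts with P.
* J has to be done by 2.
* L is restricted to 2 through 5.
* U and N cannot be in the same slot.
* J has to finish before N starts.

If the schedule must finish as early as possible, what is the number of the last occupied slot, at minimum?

7

The precedence chain requires at least 2 distinct slots.
With at most 1 per slot and 7 tasks, at least 7 slots are needed.
N can't be placed before 3, so the schedule must run through at least slot 3.
7 works (last occupied slot: 7): for example B in 7, N in 3, J in 1, U in 4, S in 5, P in 6, L in 2.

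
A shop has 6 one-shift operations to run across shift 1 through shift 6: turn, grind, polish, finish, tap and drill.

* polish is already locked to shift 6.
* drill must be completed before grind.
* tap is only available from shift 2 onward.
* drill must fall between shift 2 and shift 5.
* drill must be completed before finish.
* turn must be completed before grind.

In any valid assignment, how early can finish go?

Precedence pushes finish to at least shift 3.
finish at shift 3 is achievable: finish=shift 3, turn=shift 1, drill=shift 2, polish=shift 6, grind=shift 3, tap=shift 2.

shift 3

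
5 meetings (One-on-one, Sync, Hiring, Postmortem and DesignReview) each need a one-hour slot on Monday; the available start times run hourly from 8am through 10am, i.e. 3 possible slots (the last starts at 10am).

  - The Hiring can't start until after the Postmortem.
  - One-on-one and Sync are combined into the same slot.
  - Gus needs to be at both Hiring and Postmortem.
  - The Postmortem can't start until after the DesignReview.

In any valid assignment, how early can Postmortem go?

Precedence pushes Postmortem to at least 9am; downstream work caps Postmortem at 9am.
Postmortem at 9am is achievable: Sync=8am; Hiring=10am; DesignReview=8am; One-on-one=8am; Postmortem=9am.

9am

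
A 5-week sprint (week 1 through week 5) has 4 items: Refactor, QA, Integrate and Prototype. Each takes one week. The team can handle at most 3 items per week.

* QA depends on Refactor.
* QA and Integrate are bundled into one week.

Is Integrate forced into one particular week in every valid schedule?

Integrate can be week 2 (e.g. QA=week 2, Integrate=week 2, Refactor=week 1, Prototype=week 1) or week 3 (e.g. Prototype -> week 1; QA -> week 3; Refactor -> week 1; Integrate -> week 3).

No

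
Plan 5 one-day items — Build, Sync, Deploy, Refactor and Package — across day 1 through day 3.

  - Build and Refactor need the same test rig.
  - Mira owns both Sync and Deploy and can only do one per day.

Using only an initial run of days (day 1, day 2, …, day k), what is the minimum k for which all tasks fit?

2 days

Could 1 day be enough, i.e. nothing placed later than day 1? No: Deploy can't share with Sync (day 1) → nothing is left.
So 1 day is not enough.
2 works (last occupied day: day 2): for example Build -> day 1; Refactor -> day 2; Deploy -> day 2; Package -> day 1; Sync -> day 1.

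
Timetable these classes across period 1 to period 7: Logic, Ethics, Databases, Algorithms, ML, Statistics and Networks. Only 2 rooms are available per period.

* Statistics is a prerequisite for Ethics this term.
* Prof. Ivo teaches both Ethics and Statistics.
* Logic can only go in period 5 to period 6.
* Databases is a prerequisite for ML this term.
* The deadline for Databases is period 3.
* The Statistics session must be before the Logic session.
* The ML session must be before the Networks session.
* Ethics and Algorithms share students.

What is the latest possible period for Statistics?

Downstream work caps Statistics at period 5.
Statistics at period 5 is achievable: Ethics -> period 6, Algorithms -> period 1, Networks -> period 3, Logic -> period 6, Databases -> period 1, Statistics -> period 5, ML -> period 2.

period 5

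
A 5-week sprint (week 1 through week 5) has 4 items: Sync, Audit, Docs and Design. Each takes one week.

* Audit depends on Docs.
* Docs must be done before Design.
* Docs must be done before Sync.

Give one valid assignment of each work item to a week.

Design in week 2, Sync in week 2, Docs in week 1, Audit in week 2

Checking: Docs(week 1) before Design(week 2); Docs(week 1) before Audit(week 2); Docs(week 1) before Sync(week 2).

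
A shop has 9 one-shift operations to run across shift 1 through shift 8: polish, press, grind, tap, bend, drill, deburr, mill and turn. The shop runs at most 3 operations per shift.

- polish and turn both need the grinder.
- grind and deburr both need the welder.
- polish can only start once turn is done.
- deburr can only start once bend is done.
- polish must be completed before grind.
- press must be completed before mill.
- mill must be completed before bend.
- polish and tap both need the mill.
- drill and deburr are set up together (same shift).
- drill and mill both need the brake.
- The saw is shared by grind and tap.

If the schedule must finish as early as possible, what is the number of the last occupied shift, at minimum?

4

The precedence chain requires at least 4 distinct shifts.
With at most 3 per shift and 9 operations, at least 3 shifts are needed.
4 works (last occupied shift: shift 4): for example bend -> shift 3, turn -> shift 1, tap -> shift 1, press -> shift 1, polish -> shift 2, grind -> shift 3, deburr -> shift 4, drill -> shift 4, mill -> shift 2.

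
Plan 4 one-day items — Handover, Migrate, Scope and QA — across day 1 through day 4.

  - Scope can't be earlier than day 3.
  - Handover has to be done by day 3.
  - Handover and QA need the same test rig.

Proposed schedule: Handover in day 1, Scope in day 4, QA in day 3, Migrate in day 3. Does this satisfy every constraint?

Scope can't be earlier than day 3 — holds.
Handover has to be done by day 3 — holds.
Handover and QA need the same test rig — holds.

Valid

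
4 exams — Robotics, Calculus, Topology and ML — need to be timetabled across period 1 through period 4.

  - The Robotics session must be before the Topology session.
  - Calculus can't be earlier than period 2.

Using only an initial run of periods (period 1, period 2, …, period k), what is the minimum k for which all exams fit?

The precedence chain requires at least 2 distinct periods.
2 works (last occupied period: period 2): for example Calculus=period 2, ML=period 1, Robotics=period 1, Topology=period 2.

2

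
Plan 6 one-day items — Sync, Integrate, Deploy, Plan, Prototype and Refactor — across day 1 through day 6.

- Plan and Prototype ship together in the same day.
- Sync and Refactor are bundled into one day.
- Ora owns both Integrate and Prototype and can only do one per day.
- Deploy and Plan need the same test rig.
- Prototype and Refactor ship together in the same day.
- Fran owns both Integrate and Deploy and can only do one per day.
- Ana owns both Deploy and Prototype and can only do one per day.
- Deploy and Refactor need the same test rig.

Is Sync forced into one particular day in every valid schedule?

No

Sync can be day 1 (e.g. Sync=day 1; Plan=day 1; Refactor=day 1; Deploy=day 3; Prototype=day 1; Integrate=day 2) or day 2 (e.g. Refactor in day 2; Prototype in day 2; Integrate in day 1; Deploy in day 3; Sync in day 2; Plan in day 2).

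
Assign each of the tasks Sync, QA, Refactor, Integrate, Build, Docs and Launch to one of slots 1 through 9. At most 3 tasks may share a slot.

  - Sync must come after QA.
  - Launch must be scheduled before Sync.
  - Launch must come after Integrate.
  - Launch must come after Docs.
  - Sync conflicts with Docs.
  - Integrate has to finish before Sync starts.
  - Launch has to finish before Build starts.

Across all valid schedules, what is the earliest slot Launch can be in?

2

Precedence pushes Launch to at least 2; downstream work caps Launch at 8.
Launch at 2 is achievable: QA in 1, Sync in 3, Integrate in 1, Docs in 1, Refactor in 2, Build in 3, Launch in 2.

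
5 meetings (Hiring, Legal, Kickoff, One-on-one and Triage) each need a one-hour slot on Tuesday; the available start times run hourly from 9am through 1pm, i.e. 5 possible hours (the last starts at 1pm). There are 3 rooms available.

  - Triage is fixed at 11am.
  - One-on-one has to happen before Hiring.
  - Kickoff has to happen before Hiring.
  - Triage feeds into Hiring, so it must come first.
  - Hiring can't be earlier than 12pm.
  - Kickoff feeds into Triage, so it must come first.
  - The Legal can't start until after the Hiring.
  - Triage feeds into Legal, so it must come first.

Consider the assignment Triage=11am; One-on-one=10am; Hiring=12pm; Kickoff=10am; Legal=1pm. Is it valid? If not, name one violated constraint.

Triage feeds into Legal, so it must come first — holds.
One-on-one has to happen before Hiring — holds.
There are 3 rooms available — holds.
Triage is fixed at 11am — holds.
Triage feeds into Hiring, so it must come first — holds.
Kickoff feeds into Triage, so it must come first — holds.
Hiring can't be earlier than 12pm — holds.
Kickoff has to happen before Hiring — holds.
The Legal can't start until after the Hiring — holds.

Valid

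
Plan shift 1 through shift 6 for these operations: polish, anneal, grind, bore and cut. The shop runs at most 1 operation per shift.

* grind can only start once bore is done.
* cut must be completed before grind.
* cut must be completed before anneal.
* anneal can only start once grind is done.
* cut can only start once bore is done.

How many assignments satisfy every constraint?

30

Splitting on anneal: it can be shift 4 (2), shift 5 (8), shift 6 (20). Listing each branch's schedules as (polish, grind, bore, cut) by shift number:
anneal=shift 4: (5,3,1,2) (6,3,1,2) — 2.
anneal=shift 5: (1,4,2,3) (2,4,1,3) (3,4,1,2) (4,3,1,2) (6,3,1,2) (6,4,1,2) (6,4,1,3) (6,4,2,3) — 8.
anneal=shift 6: (1,4,2,3) (1,5,2,3) (1,5,2,4) (1,5,3,4) (2,4,1,3) (2,5,1,3) (2,5,1,4) (2,5,3,4) (3,4,1,2) (3,5,1,2) (3,5,1,4) (3,5,2,4) (4,3,1,2) (4,5,1,2) (4,5,1,3) (4,5,2,3) (5,3,1,2) (5,4,1,2) (5,4,1,3) (5,4,2,3) — 20.
Summing: 2 + 8 + 20 = 30.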